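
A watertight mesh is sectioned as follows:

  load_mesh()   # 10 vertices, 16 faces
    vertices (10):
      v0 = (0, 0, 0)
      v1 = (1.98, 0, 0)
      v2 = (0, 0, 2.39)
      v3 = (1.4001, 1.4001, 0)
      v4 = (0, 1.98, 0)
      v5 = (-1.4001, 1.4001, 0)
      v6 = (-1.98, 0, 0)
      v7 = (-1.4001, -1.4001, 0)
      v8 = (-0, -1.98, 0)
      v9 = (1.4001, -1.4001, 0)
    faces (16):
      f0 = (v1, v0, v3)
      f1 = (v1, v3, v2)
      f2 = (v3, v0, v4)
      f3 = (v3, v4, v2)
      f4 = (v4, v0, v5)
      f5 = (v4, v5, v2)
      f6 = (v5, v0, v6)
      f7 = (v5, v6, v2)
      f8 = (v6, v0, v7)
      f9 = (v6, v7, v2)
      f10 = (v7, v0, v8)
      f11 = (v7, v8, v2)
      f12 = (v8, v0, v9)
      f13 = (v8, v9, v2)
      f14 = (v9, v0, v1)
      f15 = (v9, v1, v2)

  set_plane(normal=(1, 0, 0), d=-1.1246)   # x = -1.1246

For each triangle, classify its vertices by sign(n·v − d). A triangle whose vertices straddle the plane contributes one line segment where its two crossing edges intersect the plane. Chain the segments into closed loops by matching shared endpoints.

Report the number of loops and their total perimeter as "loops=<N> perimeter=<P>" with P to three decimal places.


Straddling triangles (8 of 16):
  (v4,v0,v5) [++-] → (-1.1246, 1.1246, 0)–(-1.1246, 1.51421, 0)  len=0.3896
  (v4,v5,v2) [+-+] → (-1.1246, 1.51421, 0)–(-1.1246, 1.1246, 0.470284)  len=0.6107
  (v5,v0,v6) [-+-] → (-1.1246, 1.1246, 0)–(-1.1246, 0, 0)  len=1.1246
  (v5,v6,v2) [--+] → (-1.1246, 0, 1.03253)–(-1.1246, 1.1246, 0.470284)  len=1.2573
  (v6,v0,v7) [-+-] → (-1.1246, 0, 0)–(-1.1246, -1.1246, 0)  len=1.1246
  (v6,v7,v2) [--+] → (-1.1246, -1.1246, 0.470284)–(-1.1246, 0, 1.03253)  len=1.2573
  (v7,v0,v8) [-++] → (-1.1246, -1.1246, 0)–(-1.1246, -1.51421, 0)  len=0.3896
  (v7,v8,v2) [-++] → (-1.1246, -1.51421, 0)–(-1.1246, -1.1246, 0.470284)  len=0.6107

Chained into 1 loop(s):
  loop 1: 8 segments, perimeter = 6.7645
Total perimeter = 6.764

loops=1 perimeter=6.764


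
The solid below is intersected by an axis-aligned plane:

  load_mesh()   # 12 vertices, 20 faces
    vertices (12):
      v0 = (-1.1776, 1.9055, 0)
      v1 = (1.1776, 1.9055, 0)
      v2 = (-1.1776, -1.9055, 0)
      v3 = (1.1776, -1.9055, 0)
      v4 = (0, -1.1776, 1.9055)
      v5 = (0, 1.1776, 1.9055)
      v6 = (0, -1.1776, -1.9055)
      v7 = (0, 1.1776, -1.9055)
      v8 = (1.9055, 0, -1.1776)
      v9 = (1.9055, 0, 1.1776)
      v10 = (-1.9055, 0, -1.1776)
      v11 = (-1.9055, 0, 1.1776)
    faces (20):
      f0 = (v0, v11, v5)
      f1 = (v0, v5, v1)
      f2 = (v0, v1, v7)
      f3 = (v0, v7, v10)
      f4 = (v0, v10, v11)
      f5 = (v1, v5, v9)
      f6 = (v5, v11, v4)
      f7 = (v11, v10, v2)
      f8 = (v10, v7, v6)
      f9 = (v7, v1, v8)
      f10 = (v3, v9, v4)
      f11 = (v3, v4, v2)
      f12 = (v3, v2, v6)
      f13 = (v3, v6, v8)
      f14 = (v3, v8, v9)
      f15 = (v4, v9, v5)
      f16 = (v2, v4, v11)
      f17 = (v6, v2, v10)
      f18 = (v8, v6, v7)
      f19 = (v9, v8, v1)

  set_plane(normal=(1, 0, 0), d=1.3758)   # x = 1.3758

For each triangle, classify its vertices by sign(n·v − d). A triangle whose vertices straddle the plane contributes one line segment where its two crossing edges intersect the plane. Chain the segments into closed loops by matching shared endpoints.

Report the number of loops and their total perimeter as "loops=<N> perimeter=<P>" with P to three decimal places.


Straddling triangles (8 of 20):
  (v1,v5,v9) [--+] → (1.3758, 0.327355, 1.37995)–(1.3758, 1.38665, 0.320649)  len=1.4981
  (v7,v1,v8) [--+] → (1.3758, 1.38665, -0.320649)–(1.3758, 0.327355, -1.37995)  len=1.4981
  (v3,v9,v4) [-+-] → (1.3758, -1.38665, 0.320649)–(1.3758, -0.327355, 1.37995)  len=1.4981
  (v3,v6,v8) [--+] → (1.3758, -0.327355, -1.37995)–(1.3758, -1.38665, -0.320649)  len=1.4981
  (v3,v8,v9) [-++] → (1.3758, -1.38665, -0.320649)–(1.3758, -1.38665, 0.320649)  len=0.6413
  (v4,v9,v5) [-+-] → (1.3758, -0.327355, 1.37995)–(1.3758, 0.327355, 1.37995)  len=0.6547
  (v8,v6,v7) [+--] → (1.3758, -0.327355, -1.37995)–(1.3758, 0.327355, -1.37995)  len=0.6547
  (v9,v8,v1) [++-] → (1.3758, 1.38665, -0.320649)–(1.3758, 1.38665, 0.320649)  len=0.6413

Chained into 1 loop(s):
  loop 1: 8 segments, perimeter = 8.5843
Total perimeter = 8.584

loops=1 perimeter=8.584


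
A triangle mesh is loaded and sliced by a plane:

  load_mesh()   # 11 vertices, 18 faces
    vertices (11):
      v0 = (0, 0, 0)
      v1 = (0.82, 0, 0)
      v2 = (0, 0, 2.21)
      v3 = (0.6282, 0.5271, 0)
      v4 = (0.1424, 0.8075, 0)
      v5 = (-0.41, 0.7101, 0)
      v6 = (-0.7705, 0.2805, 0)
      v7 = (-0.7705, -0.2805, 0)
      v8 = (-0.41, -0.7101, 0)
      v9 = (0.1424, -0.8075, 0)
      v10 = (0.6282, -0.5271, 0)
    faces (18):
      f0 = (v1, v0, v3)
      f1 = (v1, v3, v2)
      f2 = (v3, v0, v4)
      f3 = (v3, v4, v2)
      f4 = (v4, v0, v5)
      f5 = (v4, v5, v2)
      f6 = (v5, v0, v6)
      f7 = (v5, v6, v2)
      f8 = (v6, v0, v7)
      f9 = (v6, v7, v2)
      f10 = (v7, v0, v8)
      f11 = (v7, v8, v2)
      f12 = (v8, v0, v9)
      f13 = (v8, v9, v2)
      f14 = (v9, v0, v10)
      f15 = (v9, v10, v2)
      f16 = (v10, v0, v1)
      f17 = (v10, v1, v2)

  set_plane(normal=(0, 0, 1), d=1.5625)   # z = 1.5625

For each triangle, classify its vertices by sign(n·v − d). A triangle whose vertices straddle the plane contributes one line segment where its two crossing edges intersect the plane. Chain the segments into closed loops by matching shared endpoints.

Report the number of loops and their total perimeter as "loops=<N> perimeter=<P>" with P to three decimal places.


loops=1 perimeter=1.479

Straddling triangles (9 of 18):
  (v1,v3,v2) [--+] → (0.184054, 0.154433, 1.5625)–(0.240249, 0, 1.5625)  len=0.1643
  (v3,v4,v2) [--+] → (0.0417213, 0.236587, 1.5625)–(0.184054, 0.154433, 1.5625)  len=0.1643
  (v4,v5,v2) [--+] → (-0.120124, 0.20805, 1.5625)–(0.0417213, 0.236587, 1.5625)  len=0.1643
  (v5,v6,v2) [--+] → (-0.225746, 0.0821827, 1.5625)–(-0.120124, 0.20805, 1.5625)  len=0.1643
  (v6,v7,v2) [--+] → (-0.225746, -0.0821827, 1.5625)–(-0.225746, 0.0821827, 1.5625)  len=0.1644
  (v7,v8,v2) [--+] → (-0.120124, -0.20805, 1.5625)–(-0.225746, -0.0821827, 1.5625)  len=0.1643
  (v8,v9,v2) [--+] → (0.0417213, -0.236587, 1.5625)–(-0.120124, -0.20805, 1.5625)  len=0.1643
  (v9,v10,v2) [--+] → (0.184054, -0.154433, 1.5625)–(0.0417213, -0.236587, 1.5625)  len=0.1643
  (v10,v1,v2) [--+] → (0.240249, 0, 1.5625)–(0.184054, -0.154433, 1.5625)  len=0.1643

Chained into 1 loop(s):
  loop 1: 9 segments, perimeter = 1.4790
Total perimeter = 1.479


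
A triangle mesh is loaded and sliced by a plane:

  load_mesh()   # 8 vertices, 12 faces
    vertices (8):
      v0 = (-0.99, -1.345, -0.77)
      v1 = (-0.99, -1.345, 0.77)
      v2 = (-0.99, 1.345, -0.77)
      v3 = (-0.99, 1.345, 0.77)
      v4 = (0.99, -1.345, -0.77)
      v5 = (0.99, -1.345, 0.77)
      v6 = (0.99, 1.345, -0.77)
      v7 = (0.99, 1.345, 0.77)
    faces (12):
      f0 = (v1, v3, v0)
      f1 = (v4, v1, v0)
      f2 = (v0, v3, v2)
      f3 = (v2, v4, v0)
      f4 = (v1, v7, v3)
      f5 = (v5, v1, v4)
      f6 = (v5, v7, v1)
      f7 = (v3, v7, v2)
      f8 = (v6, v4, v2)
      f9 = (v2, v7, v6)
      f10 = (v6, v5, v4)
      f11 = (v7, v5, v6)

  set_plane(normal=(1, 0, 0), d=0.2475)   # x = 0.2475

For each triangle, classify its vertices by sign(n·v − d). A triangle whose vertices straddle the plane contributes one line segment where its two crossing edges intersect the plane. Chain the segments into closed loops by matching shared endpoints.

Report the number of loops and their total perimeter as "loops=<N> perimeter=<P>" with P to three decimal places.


Straddling triangles (8 of 12):
  (v4,v1,v0) [+--] → (0.2475, -1.345, -0.1925)–(0.2475, -1.345, -0.77)  len=0.5775
  (v2,v4,v0) [-+-] → (0.2475, -0.33625, -0.77)–(0.2475, -1.345, -0.77)  len=1.0088
  (v1,v7,v3) [-+-] → (0.2475, 0.33625, 0.77)–(0.2475, 1.345, 0.77)  len=1.0088
  (v5,v1,v4) [+-+] → (0.2475, -1.345, 0.77)–(0.2475, -1.345, -0.1925)  len=0.9625
  (v5,v7,v1) [++-] → (0.2475, 0.33625, 0.77)–(0.2475, -1.345, 0.77)  len=1.6813
  (v3,v7,v2) [-+-] → (0.2475, 1.345, 0.77)–(0.2475, 1.345, 0.1925)  len=0.5775
  (v6,v4,v2) [++-] → (0.2475, -0.33625, -0.77)–(0.2475, 1.345, -0.77)  len=1.6813
  (v2,v7,v6) [-++] → (0.2475, 1.345, 0.1925)–(0.2475, 1.345, -0.77)  len=0.9625

Chained into 1 loop(s):
  loop 1: 8 segments, perimeter = 8.4600
Total perimeter = 8.460

loops=1 perimeter=8.460


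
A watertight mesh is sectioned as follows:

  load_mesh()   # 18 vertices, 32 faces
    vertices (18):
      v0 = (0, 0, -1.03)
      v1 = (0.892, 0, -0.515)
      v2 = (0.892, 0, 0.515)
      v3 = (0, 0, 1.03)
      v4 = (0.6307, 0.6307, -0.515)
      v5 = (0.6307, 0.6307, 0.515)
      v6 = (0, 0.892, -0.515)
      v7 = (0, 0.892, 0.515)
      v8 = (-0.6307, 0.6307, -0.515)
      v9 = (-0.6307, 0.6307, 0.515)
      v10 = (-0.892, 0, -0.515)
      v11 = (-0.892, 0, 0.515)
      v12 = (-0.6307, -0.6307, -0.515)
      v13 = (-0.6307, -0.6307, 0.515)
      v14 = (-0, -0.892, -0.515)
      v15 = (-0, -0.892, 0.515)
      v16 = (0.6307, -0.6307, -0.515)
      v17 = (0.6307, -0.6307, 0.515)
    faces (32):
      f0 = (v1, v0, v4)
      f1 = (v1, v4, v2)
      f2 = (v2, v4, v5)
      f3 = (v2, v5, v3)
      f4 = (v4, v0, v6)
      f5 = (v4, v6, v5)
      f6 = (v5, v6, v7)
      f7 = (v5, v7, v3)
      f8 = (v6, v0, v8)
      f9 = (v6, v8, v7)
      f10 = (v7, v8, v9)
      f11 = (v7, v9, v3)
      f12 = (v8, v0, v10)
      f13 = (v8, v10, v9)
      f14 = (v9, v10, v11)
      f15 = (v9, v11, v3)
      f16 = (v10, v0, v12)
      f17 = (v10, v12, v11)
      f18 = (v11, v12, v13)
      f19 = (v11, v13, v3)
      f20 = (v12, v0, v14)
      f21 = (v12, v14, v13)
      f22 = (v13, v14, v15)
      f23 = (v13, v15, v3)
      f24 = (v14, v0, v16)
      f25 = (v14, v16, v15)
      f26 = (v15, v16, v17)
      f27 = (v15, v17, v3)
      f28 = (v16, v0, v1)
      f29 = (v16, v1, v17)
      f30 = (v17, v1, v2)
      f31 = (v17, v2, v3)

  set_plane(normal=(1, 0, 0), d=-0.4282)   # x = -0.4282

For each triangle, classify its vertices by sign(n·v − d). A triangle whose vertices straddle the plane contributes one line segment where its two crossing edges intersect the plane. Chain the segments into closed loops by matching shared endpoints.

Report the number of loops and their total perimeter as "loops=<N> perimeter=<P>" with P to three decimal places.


loops=1 perimeter=5.144

Straddling triangles (12 of 32):
  (v6,v0,v8) [++-] → (-0.4282, 0.4282, -0.680352)–(-0.4282, 0.714596, -0.515)  len=0.3307
  (v6,v8,v7) [+-+] → (-0.4282, 0.714596, -0.515)–(-0.4282, 0.714596, -0.184296)  len=0.3307
  (v7,v8,v9) [+--] → (-0.4282, 0.714596, -0.184296)–(-0.4282, 0.714596, 0.515)  len=0.6993
  (v7,v9,v3) [+-+] → (-0.4282, 0.714596, 0.515)–(-0.4282, 0.4282, 0.680352)  len=0.3307
  (v8,v0,v10) [-+-] → (-0.4282, 0.4282, -0.680352)–(-0.4282, 0, -0.782777)  len=0.4403
  (v9,v11,v3) [--+] → (-0.4282, 0, 0.782777)–(-0.4282, 0.4282, 0.680352)  len=0.4403
  (v10,v0,v12) [-+-] → (-0.4282, 0, -0.782777)–(-0.4282, -0.4282, -0.680352)  len=0.4403
  (v11,v13,v3) [--+] → (-0.4282, -0.4282, 0.680352)–(-0.4282, 0, 0.782777)  len=0.4403
  (v12,v0,v14) [-++] → (-0.4282, -0.4282, -0.680352)–(-0.4282, -0.714596, -0.515)  len=0.3307
  (v12,v14,v13) [-+-] → (-0.4282, -0.714596, -0.515)–(-0.4282, -0.714596, 0.184296)  len=0.6993
  (v13,v14,v15) [-++] → (-0.4282, -0.714596, 0.184296)–(-0.4282, -0.714596, 0.515)  len=0.3307
  (v13,v15,v3) [-++] → (-0.4282, -0.714596, 0.515)–(-0.4282, -0.4282, 0.680352)  len=0.3307

Chained into 1 loop(s):
  loop 1: 12 segments, perimeter = 5.1439
Total perimeter = 5.144


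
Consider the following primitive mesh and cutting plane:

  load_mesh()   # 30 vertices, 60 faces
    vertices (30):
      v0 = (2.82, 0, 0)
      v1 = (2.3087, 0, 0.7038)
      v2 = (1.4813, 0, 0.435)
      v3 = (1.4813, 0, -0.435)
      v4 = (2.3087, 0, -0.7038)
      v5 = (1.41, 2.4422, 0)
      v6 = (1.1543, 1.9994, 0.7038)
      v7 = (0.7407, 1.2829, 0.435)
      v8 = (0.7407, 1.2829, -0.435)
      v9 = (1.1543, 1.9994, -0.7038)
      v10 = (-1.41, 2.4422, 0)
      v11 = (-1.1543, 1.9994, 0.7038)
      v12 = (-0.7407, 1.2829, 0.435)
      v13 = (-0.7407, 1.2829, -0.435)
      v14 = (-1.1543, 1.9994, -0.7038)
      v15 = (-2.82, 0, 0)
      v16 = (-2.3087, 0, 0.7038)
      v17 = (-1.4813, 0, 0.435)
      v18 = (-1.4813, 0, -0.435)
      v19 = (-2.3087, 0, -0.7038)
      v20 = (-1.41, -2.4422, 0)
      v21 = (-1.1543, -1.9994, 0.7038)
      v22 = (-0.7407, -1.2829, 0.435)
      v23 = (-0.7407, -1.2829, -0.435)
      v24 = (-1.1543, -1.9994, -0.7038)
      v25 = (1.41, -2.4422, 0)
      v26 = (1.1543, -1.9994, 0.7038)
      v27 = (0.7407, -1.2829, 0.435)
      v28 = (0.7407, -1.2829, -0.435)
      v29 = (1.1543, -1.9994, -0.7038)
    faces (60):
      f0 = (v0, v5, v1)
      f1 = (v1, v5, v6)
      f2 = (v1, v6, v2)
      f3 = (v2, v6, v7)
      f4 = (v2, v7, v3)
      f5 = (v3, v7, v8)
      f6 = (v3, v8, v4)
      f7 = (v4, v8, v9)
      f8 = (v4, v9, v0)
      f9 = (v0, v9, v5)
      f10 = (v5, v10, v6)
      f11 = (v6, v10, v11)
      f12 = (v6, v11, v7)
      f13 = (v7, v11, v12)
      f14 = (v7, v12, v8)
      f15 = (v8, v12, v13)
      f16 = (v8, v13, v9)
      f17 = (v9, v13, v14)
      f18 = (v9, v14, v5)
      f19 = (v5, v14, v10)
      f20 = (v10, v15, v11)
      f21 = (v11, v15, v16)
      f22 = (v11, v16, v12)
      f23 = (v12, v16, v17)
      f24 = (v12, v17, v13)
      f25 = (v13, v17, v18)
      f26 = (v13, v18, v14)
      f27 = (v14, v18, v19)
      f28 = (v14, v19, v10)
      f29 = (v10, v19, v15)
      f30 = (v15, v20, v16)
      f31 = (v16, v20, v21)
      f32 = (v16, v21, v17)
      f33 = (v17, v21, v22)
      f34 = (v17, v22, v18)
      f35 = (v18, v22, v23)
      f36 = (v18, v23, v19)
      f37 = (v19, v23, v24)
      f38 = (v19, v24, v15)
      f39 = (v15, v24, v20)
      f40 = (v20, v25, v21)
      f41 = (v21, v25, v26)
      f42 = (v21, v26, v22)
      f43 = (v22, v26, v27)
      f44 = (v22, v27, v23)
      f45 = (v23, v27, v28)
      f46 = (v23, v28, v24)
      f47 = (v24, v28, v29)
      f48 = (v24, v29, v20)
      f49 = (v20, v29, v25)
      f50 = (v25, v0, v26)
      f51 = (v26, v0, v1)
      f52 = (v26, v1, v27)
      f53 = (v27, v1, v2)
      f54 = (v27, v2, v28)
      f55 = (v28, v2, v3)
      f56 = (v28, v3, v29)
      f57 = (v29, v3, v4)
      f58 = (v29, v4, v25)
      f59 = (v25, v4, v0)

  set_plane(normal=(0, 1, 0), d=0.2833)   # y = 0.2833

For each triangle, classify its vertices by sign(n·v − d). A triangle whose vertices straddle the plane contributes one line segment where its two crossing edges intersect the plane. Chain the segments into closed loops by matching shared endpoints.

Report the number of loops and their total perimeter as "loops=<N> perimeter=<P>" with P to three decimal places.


Straddling triangles (20 of 60):
  (v0,v5,v1) [-+-] → (2.65644, 0.2833, 0)–(2.20445, 0.2833, 0.622158)  len=0.7690
  (v1,v5,v6) [-++] → (2.20445, 0.2833, 0.622158)–(2.14513, 0.2833, 0.7038)  len=0.1009
  (v1,v6,v2) [-+-] → (2.14513, 0.2833, 0.7038)–(1.43497, 0.2833, 0.473087)  len=0.7467
  (v2,v6,v7) [-++] → (1.43497, 0.2833, 0.473087)–(1.31775, 0.2833, 0.435)  len=0.1232
  (v2,v7,v3) [-+-] → (1.31775, 0.2833, 0.435)–(1.31775, 0.2833, -0.24288)  len=0.6779
  (v3,v7,v8) [-++] → (1.31775, 0.2833, -0.24288)–(1.31775, 0.2833, -0.435)  len=0.1921
  (v3,v8,v4) [-+-] → (1.31775, 0.2833, -0.435)–(1.96244, 0.2833, -0.644441)  len=0.6779
  (v4,v8,v9) [-++] → (1.96244, 0.2833, -0.644441)–(2.14513, 0.2833, -0.7038)  len=0.1921
  (v4,v9,v0) [-+-] → (2.14513, 0.2833, -0.7038)–(2.58398, 0.2833, -0.0997232)  len=0.7467
  (v0,v9,v5) [-++] → (2.58398, 0.2833, -0.0997232)–(2.65644, 0.2833, 0)  len=0.1233
  (v10,v15,v11) [+-+] → (-2.65644, 0.2833, 0)–(-2.58398, 0.2833, 0.0997232)  len=0.1233
  (v11,v15,v16) [+--] → (-2.58398, 0.2833, 0.0997232)–(-2.14513, 0.2833, 0.7038)  len=0.7467
  (v11,v16,v12) [+-+] → (-2.14513, 0.2833, 0.7038)–(-1.96244, 0.2833, 0.644441)  len=0.1921
  (v12,v16,v17) [+--] → (-1.96244, 0.2833, 0.644441)–(-1.31775, 0.2833, 0.435)  len=0.6779
  (v12,v17,v13) [+-+] → (-1.31775, 0.2833, 0.435)–(-1.31775, 0.2833, 0.24288)  len=0.1921
  (v13,v17,v18) [+--] → (-1.31775, 0.2833, 0.24288)–(-1.31775, 0.2833, -0.435)  len=0.6779
  (v13,v18,v14) [+-+] → (-1.31775, 0.2833, -0.435)–(-1.43497, 0.2833, -0.473087)  len=0.1232
  (v14,v18,v19) [+--] → (-1.43497, 0.2833, -0.473087)–(-2.14513, 0.2833, -0.7038)  len=0.7467
  (v14,v19,v10) [+-+] → (-2.14513, 0.2833, -0.7038)–(-2.20445, 0.2833, -0.622158)  len=0.1009
  (v10,v19,v15) [+--] → (-2.20445, 0.2833, -0.622158)–(-2.65644, 0.2833, 0)  len=0.7690

Chained into 2 loop(s):
  loop 1: 10 segments, perimeter = 4.3497
  loop 2: 10 segments, perimeter = 4.3497
Total perimeter = 8.699

loops=2 perimeter=8.699


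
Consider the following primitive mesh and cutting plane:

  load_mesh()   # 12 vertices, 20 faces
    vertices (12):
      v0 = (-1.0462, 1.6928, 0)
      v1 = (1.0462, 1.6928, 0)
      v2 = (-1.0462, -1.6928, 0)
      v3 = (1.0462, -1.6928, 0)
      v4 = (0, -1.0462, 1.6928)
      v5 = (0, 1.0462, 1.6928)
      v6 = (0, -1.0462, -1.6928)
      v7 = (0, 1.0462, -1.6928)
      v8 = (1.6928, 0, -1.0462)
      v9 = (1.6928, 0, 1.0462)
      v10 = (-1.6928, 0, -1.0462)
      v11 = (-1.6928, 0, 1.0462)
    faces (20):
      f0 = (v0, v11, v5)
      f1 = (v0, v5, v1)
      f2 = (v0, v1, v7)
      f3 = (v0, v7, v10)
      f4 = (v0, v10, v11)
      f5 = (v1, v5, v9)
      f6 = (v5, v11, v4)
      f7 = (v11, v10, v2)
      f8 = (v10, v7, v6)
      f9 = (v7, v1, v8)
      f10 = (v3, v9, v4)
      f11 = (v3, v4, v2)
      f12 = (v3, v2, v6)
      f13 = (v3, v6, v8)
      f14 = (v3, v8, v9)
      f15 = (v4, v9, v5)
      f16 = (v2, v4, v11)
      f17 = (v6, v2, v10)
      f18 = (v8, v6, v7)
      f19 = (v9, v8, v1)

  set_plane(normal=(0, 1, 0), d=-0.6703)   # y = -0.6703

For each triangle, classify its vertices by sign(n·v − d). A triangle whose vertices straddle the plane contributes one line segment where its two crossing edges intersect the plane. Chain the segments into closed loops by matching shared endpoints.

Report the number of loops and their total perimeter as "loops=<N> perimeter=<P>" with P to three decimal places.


loops=1 perimeter=9.819

Straddling triangles (10 of 20):
  (v5,v11,v4) [++-] → (-0.608224, -0.6703, 1.46048)–(0, -0.6703, 1.6928)  len=0.6511
  (v11,v10,v2) [++-] → (-1.43677, -0.6703, -0.631935)–(-1.43677, -0.6703, 0.631935)  len=1.2639
  (v10,v7,v6) [++-] → (0, -0.6703, -1.6928)–(-0.608224, -0.6703, -1.46048)  len=0.6511
  (v3,v9,v4) [-+-] → (1.43677, -0.6703, 0.631935)–(0.608224, -0.6703, 1.46048)  len=1.1717
  (v3,v6,v8) [--+] → (0.608224, -0.6703, -1.46048)–(1.43677, -0.6703, -0.631935)  len=1.1717
  (v3,v8,v9) [-++] → (1.43677, -0.6703, -0.631935)–(1.43677, -0.6703, 0.631935)  len=1.2639
  (v4,v9,v5) [-++] → (0.608224, -0.6703, 1.46048)–(0, -0.6703, 1.6928)  len=0.6511
  (v2,v4,v11) [--+] → (-0.608224, -0.6703, 1.46048)–(-1.43677, -0.6703, 0.631935)  len=1.1717
  (v6,v2,v10) [--+] → (-1.43677, -0.6703, -0.631935)–(-0.608224, -0.6703, -1.46048)  len=1.1717
  (v8,v6,v7) [+-+] → (0.608224, -0.6703, -1.46048)–(0, -0.6703, -1.6928)  len=0.6511

Chained into 1 loop(s):
  loop 1: 10 segments, perimeter = 9.8190
Total perimeter = 9.819


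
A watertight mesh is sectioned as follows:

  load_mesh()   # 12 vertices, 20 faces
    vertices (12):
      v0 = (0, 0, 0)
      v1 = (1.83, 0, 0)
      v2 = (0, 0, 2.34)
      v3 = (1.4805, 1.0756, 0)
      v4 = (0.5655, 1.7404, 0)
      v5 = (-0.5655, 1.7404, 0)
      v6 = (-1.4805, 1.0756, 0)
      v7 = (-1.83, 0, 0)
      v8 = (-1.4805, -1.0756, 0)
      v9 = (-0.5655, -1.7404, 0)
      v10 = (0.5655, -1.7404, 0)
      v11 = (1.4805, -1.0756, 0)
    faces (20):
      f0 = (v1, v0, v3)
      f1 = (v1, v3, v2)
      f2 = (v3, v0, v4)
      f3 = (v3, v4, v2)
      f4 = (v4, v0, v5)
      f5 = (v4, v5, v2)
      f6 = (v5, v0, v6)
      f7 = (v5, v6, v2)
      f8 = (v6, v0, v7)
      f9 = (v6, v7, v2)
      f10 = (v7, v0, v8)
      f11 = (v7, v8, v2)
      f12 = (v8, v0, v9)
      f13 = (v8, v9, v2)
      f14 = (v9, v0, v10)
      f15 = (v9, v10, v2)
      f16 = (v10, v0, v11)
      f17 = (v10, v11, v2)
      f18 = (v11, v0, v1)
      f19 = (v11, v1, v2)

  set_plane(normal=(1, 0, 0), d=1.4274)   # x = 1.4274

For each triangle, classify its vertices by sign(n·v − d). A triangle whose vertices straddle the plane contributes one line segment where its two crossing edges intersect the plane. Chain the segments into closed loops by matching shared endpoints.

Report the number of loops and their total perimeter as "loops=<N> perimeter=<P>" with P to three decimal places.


Straddling triangles (8 of 20):
  (v1,v0,v3) [+-+] → (1.4274, 0, 0)–(1.4274, 1.03702, 0)  len=1.0370
  (v1,v3,v2) [++-] → (1.4274, 1.03702, 0.0839271)–(1.4274, 0, 0.5148)  len=1.1230
  (v3,v0,v4) [+--] → (1.4274, 1.03702, 0)–(1.4274, 1.11418, 0)  len=0.0772
  (v3,v4,v2) [+--] → (1.4274, 1.11418, 0)–(1.4274, 1.03702, 0.0839271)  len=0.1140
  (v10,v0,v11) [--+] → (1.4274, -1.03702, 0)–(1.4274, -1.11418, 0)  len=0.0772
  (v10,v11,v2) [-+-] → (1.4274, -1.11418, 0)–(1.4274, -1.03702, 0.0839271)  len=0.1140
  (v11,v0,v1) [+-+] → (1.4274, -1.03702, 0)–(1.4274, 0, 0)  len=1.0370
  (v11,v1,v2) [++-] → (1.4274, 0, 0.5148)–(1.4274, -1.03702, 0.0839271)  len=1.1230

Chained into 1 loop(s):
  loop 1: 8 segments, perimeter = 4.7023
Total perimeter = 4.702

loops=1 perimeter=4.702


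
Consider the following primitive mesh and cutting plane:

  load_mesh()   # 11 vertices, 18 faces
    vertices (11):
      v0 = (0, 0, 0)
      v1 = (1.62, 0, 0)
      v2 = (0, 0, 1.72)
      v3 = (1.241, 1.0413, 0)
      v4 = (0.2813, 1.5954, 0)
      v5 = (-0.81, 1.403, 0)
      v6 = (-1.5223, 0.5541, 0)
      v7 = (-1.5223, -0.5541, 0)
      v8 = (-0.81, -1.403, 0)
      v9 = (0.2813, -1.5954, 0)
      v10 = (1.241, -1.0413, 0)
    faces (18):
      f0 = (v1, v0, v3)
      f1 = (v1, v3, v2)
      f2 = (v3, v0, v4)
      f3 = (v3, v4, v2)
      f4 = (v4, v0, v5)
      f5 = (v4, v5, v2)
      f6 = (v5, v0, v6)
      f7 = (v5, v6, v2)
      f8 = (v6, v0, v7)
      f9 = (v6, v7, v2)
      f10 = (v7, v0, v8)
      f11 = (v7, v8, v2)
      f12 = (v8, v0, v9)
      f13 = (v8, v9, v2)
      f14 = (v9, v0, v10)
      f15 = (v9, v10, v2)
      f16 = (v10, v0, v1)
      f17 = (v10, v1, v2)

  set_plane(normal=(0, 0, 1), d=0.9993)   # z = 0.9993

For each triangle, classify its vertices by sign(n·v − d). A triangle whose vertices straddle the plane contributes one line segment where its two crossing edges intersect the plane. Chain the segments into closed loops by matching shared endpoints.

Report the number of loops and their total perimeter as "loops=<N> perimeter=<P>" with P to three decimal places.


loops=1 perimeter=4.179

Straddling triangles (9 of 18):
  (v1,v3,v2) [--+] → (0.519993, 0.436317, 0.9993)–(0.678799, 0, 0.9993)  len=0.4643
  (v3,v4,v2) [--+] → (0.117868, 0.668491, 0.9993)–(0.519993, 0.436317, 0.9993)  len=0.4643
  (v4,v5,v2) [--+] → (-0.339399, 0.587873, 0.9993)–(0.117868, 0.668491, 0.9993)  len=0.4643
  (v5,v6,v2) [--+] → (-0.637861, 0.232174, 0.9993)–(-0.339399, 0.587873, 0.9993)  len=0.4643
  (v6,v7,v2) [--+] → (-0.637861, -0.232174, 0.9993)–(-0.637861, 0.232174, 0.9993)  len=0.4643
  (v7,v8,v2) [--+] → (-0.339399, -0.587873, 0.9993)–(-0.637861, -0.232174, 0.9993)  len=0.4643
  (v8,v9,v2) [--+] → (0.117868, -0.668491, 0.9993)–(-0.339399, -0.587873, 0.9993)  len=0.4643
  (v9,v10,v2) [--+] → (0.519993, -0.436317, 0.9993)–(0.117868, -0.668491, 0.9993)  len=0.4643
  (v10,v1,v2) [--+] → (0.678799, 0, 0.9993)–(0.519993, -0.436317, 0.9993)  len=0.4643

Chained into 1 loop(s):
  loop 1: 9 segments, perimeter = 4.1790
Total perimeter = 4.179


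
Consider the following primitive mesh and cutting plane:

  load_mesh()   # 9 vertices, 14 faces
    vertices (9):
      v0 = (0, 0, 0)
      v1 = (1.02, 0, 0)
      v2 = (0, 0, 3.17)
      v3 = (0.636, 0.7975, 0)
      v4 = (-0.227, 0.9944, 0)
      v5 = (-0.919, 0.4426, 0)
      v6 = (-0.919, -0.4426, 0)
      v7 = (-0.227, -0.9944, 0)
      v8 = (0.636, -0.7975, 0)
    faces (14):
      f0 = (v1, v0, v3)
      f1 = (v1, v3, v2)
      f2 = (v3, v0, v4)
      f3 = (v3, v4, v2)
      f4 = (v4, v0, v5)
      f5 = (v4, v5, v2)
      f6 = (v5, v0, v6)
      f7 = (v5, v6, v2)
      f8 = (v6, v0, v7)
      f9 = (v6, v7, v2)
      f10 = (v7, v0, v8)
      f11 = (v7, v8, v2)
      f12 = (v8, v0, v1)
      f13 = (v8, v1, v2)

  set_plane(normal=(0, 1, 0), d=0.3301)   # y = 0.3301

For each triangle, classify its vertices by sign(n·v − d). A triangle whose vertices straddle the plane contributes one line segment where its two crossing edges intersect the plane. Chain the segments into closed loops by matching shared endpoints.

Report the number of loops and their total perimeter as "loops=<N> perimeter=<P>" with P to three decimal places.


loops=1 perimeter=6.444

Straddling triangles (8 of 14):
  (v1,v0,v3) [--+] → (0.263252, 0.3301, 0)–(0.861055, 0.3301, 0)  len=0.5978
  (v1,v3,v2) [-+-] → (0.861055, 0.3301, 0)–(0.263252, 0.3301, 1.85788)  len=1.9517
  (v3,v0,v4) [+-+] → (0.263252, 0.3301, 0)–(-0.0753547, 0.3301, 0)  len=0.3386
  (v3,v4,v2) [++-] → (-0.0753547, 0.3301, 2.11769)–(0.263252, 0.3301, 1.85788)  len=0.4268
  (v4,v0,v5) [+-+] → (-0.0753547, 0.3301, 0)–(-0.685409, 0.3301, 0)  len=0.6101
  (v4,v5,v2) [++-] → (-0.685409, 0.3301, 0.80575)–(-0.0753547, 0.3301, 2.11769)  len=1.4468
  (v5,v0,v6) [+--] → (-0.685409, 0.3301, 0)–(-0.919, 0.3301, 0)  len=0.2336
  (v5,v6,v2) [+--] → (-0.919, 0.3301, 0)–(-0.685409, 0.3301, 0.80575)  len=0.8389

Chained into 1 loop(s):
  loop 1: 8 segments, perimeter = 6.4443
Total perimeter = 6.444


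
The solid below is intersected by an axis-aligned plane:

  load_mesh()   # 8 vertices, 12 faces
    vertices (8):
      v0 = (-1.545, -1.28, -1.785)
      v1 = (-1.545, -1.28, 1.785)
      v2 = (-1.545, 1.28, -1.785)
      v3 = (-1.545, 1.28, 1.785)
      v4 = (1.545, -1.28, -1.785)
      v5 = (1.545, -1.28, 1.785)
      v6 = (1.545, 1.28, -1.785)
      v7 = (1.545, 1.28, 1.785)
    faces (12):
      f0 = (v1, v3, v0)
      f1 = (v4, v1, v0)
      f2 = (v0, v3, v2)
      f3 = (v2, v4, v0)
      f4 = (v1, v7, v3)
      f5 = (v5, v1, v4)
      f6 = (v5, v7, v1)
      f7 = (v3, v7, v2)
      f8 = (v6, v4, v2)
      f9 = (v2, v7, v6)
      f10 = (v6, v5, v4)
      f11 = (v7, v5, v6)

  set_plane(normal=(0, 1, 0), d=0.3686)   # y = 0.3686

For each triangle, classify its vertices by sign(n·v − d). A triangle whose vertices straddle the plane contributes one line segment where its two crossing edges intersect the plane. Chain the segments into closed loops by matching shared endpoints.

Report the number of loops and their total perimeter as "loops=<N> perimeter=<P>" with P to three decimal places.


loops=1 perimeter=13.320

Straddling triangles (8 of 12):
  (v1,v3,v0) [-+-] → (-1.545, 0.3686, 1.785)–(-1.545, 0.3686, 0.514024)  len=1.2710
  (v0,v3,v2) [-++] → (-1.545, 0.3686, 0.514024)–(-1.545, 0.3686, -1.785)  len=2.2990
  (v2,v4,v0) [+--] → (-0.444912, 0.3686, -1.785)–(-1.545, 0.3686, -1.785)  len=1.1001
  (v1,v7,v3) [-++] → (0.444912, 0.3686, 1.785)–(-1.545, 0.3686, 1.785)  len=1.9899
  (v5,v7,v1) [-+-] → (1.545, 0.3686, 1.785)–(0.444912, 0.3686, 1.785)  len=1.1001
  (v6,v4,v2) [+-+] → (1.545, 0.3686, -1.785)–(-0.444912, 0.3686, -1.785)  len=1.9899
  (v6,v5,v4) [+--] → (1.545, 0.3686, -0.514024)–(1.545, 0.3686, -1.785)  len=1.2710
  (v7,v5,v6) [+-+] → (1.545, 0.3686, 1.785)–(1.545, 0.3686, -0.514024)  len=2.2990

Chained into 1 loop(s):
  loop 1: 8 segments, perimeter = 13.3200
Total perimeter = 13.320


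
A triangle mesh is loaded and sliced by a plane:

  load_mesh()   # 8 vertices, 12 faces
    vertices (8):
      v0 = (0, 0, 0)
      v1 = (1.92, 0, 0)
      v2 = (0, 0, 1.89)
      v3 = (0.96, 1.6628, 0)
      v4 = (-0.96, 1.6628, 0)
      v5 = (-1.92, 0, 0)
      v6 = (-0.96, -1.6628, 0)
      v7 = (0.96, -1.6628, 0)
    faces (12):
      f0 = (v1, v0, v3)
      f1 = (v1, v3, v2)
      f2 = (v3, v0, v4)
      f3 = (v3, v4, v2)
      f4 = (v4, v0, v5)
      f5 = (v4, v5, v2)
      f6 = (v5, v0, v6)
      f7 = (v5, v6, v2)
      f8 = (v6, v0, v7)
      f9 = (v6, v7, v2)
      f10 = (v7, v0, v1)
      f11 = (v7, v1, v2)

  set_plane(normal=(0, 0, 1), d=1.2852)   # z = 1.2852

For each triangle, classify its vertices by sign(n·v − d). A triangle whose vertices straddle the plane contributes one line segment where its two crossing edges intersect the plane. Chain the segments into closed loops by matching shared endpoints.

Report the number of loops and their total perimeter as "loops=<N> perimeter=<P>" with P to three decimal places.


loops=1 perimeter=3.686

Straddling triangles (6 of 12):
  (v1,v3,v2) [--+] → (0.3072, 0.532096, 1.2852)–(0.6144, 0, 1.2852)  len=0.6144
  (v3,v4,v2) [--+] → (-0.3072, 0.532096, 1.2852)–(0.3072, 0.532096, 1.2852)  len=0.6144
  (v4,v5,v2) [--+] → (-0.6144, 0, 1.2852)–(-0.3072, 0.532096, 1.2852)  len=0.6144
  (v5,v6,v2) [--+] → (-0.3072, -0.532096, 1.2852)–(-0.6144, 0, 1.2852)  len=0.6144
  (v6,v7,v2) [--+] → (0.3072, -0.532096, 1.2852)–(-0.3072, -0.532096, 1.2852)  len=0.6144
  (v7,v1,v2) [--+] → (0.6144, 0, 1.2852)–(0.3072, -0.532096, 1.2852)  len=0.6144

Chained into 1 loop(s):
  loop 1: 6 segments, perimeter = 3.6864
Total perimeter = 3.686


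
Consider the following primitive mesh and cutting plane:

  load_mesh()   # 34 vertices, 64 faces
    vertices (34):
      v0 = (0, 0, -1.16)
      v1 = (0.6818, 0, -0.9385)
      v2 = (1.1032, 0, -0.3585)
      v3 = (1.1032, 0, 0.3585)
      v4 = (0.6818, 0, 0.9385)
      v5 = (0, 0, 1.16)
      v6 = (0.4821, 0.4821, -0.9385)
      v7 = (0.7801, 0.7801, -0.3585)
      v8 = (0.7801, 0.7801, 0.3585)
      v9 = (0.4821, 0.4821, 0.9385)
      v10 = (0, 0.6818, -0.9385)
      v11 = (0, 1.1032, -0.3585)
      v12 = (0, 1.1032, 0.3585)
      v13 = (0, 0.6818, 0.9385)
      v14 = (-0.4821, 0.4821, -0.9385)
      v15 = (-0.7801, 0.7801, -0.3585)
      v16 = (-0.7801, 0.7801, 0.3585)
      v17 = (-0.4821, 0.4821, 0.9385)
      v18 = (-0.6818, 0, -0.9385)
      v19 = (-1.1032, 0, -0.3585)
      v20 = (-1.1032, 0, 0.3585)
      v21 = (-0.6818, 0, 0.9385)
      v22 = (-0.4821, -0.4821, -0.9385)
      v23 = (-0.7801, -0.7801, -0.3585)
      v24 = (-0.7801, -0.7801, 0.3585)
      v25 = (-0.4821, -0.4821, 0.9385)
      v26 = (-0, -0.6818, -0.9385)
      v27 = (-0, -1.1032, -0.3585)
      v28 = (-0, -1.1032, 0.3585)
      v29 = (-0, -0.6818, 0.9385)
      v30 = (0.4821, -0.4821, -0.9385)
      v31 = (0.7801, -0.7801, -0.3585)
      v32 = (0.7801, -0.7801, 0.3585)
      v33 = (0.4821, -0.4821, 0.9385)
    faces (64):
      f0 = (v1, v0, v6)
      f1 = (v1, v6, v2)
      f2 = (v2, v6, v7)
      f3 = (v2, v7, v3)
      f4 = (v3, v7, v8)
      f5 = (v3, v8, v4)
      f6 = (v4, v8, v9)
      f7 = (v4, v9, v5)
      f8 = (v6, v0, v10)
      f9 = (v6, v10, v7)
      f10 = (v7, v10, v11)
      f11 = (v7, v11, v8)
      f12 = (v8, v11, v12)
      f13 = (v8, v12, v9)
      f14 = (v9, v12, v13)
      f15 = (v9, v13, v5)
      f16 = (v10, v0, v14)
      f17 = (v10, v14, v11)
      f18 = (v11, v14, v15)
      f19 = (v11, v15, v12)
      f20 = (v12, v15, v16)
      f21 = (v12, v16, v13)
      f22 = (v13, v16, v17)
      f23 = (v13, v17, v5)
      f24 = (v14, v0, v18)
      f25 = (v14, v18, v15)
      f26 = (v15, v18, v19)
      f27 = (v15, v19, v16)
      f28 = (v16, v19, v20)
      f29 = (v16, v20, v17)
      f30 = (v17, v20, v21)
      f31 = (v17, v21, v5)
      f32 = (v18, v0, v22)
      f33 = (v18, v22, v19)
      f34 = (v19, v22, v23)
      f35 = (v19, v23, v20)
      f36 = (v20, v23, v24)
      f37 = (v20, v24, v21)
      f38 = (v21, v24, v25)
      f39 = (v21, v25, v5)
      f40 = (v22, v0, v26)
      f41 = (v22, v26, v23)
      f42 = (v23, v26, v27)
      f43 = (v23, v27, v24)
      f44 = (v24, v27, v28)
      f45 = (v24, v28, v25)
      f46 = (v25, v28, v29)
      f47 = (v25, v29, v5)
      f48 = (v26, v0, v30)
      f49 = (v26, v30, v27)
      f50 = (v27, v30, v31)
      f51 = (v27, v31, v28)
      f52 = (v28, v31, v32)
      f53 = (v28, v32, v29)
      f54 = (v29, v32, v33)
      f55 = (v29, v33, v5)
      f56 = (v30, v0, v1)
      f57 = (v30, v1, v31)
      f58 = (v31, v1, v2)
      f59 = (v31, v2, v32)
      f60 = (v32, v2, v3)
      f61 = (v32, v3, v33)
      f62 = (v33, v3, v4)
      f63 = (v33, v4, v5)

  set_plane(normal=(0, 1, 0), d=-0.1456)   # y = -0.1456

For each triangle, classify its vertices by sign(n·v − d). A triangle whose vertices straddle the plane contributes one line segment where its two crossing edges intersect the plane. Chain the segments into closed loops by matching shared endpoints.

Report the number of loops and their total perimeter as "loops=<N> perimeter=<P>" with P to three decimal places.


Straddling triangles (20 of 64):
  (v18,v0,v22) [++-] → (-0.1456, -0.1456, -1.0931)–(-0.621488, -0.1456, -0.9385)  len=0.5004
  (v18,v22,v19) [+-+] → (-0.621488, -0.1456, -0.9385)–(-0.91562, -0.1456, -0.533667)  len=0.5004
  (v19,v22,v23) [+--] → (-0.91562, -0.1456, -0.533667)–(-1.0429, -0.1456, -0.3585)  len=0.2165
  (v19,v23,v20) [+-+] → (-1.0429, -0.1456, -0.3585)–(-1.0429, -0.1456, 0.224677)  len=0.5832
  (v20,v23,v24) [+--] → (-1.0429, -0.1456, 0.224677)–(-1.0429, -0.1456, 0.3585)  len=0.1338
  (v20,v24,v21) [+-+] → (-1.0429, -0.1456, 0.3585)–(-0.700147, -0.1456, 0.830247)  len=0.5831
  (v21,v24,v25) [+--] → (-0.700147, -0.1456, 0.830247)–(-0.621488, -0.1456, 0.9385)  len=0.1338
  (v21,v25,v5) [+-+] → (-0.621488, -0.1456, 0.9385)–(-0.1456, -0.1456, 1.0931)  len=0.5004
  (v22,v0,v26) [-+-] → (-0.1456, -0.1456, -1.0931)–(0, -0.1456, -1.1127)  len=0.1469
  (v25,v29,v5) [--+] → (0, -0.1456, 1.1127)–(-0.1456, -0.1456, 1.0931)  len=0.1469
  (v26,v0,v30) [-+-] → (0, -0.1456, -1.1127)–(0.1456, -0.1456, -1.0931)  len=0.1469
  (v29,v33,v5) [--+] → (0.1456, -0.1456, 1.0931)–(0, -0.1456, 1.1127)  len=0.1469
  (v30,v0,v1) [-++] → (0.1456, -0.1456, -1.0931)–(0.621488, -0.1456, -0.9385)  len=0.5004
  (v30,v1,v31) [-+-] → (0.621488, -0.1456, -0.9385)–(0.700147, -0.1456, -0.830247)  len=0.1338
  (v31,v1,v2) [-++] → (0.700147, -0.1456, -0.830247)–(1.0429, -0.1456, -0.3585)  len=0.5831
  (v31,v2,v32) [-+-] → (1.0429, -0.1456, -0.3585)–(1.0429, -0.1456, -0.224677)  len=0.1338
  (v32,v2,v3) [-++] → (1.0429, -0.1456, -0.224677)–(1.0429, -0.1456, 0.3585)  len=0.5832
  (v32,v3,v33) [-+-] → (1.0429, -0.1456, 0.3585)–(0.91562, -0.1456, 0.533667)  len=0.2165
  (v33,v3,v4) [-++] → (0.91562, -0.1456, 0.533667)–(0.621488, -0.1456, 0.9385)  len=0.5004
  (v33,v4,v5) [-++] → (0.621488, -0.1456, 0.9385)–(0.1456, -0.1456, 1.0931)  len=0.5004

Chained into 1 loop(s):
  loop 1: 20 segments, perimeter = 6.8908
Total perimeter = 6.891

loops=1 perimeter=6.891


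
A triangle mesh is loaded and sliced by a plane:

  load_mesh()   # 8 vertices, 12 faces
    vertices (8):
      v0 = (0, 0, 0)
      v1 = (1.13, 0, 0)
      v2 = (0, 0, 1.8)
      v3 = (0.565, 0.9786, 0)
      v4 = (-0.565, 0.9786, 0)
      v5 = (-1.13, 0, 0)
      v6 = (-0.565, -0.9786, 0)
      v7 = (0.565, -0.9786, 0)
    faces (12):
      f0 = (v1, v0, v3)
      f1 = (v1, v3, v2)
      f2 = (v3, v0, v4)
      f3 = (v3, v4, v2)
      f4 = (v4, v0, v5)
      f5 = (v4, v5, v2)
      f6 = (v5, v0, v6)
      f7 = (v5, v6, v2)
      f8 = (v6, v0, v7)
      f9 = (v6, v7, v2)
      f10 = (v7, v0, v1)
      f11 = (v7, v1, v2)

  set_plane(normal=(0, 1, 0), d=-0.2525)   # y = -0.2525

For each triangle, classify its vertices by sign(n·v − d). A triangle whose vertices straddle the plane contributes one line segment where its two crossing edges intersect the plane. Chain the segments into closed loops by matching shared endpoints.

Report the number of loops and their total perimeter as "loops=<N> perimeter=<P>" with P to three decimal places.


loops=1 perimeter=5.414

Straddling triangles (6 of 12):
  (v5,v0,v6) [++-] → (-0.145782, -0.2525, 0)–(-0.984218, -0.2525, 0)  len=0.8384
  (v5,v6,v2) [+-+] → (-0.984218, -0.2525, 0)–(-0.145782, -0.2525, 1.33556)  len=1.5769
  (v6,v0,v7) [-+-] → (-0.145782, -0.2525, 0)–(0.145782, -0.2525, 0)  len=0.2916
  (v6,v7,v2) [--+] → (0.145782, -0.2525, 1.33556)–(-0.145782, -0.2525, 1.33556)  len=0.2916
  (v7,v0,v1) [-++] → (0.145782, -0.2525, 0)–(0.984218, -0.2525, 0)  len=0.8384
  (v7,v1,v2) [-++] → (0.984218, -0.2525, 0)–(0.145782, -0.2525, 1.33556)  len=1.5769

Chained into 1 loop(s):
  loop 1: 6 segments, perimeter = 5.4139
Total perimeter = 5.414


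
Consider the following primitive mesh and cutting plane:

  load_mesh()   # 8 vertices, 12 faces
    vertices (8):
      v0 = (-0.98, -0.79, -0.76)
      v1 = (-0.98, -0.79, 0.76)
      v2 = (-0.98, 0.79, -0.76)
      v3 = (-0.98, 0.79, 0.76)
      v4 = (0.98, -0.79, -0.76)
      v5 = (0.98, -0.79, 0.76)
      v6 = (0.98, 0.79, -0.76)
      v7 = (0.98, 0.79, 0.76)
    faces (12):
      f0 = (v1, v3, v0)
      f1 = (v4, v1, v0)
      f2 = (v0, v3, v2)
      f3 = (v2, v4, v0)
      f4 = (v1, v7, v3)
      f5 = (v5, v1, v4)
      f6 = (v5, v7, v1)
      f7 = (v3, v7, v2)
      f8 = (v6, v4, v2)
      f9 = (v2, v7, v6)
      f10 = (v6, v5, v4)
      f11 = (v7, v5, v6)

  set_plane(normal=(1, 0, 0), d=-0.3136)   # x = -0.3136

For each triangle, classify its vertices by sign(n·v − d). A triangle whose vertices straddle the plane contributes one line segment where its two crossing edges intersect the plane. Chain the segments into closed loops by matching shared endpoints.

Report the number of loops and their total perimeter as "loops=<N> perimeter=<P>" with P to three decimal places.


loops=1 perimeter=6.200

Straddling triangles (8 of 12):
  (v4,v1,v0) [+--] → (-0.3136, -0.79, 0.2432)–(-0.3136, -0.79, -0.76)  len=1.0032
  (v2,v4,v0) [-+-] → (-0.3136, 0.2528, -0.76)–(-0.3136, -0.79, -0.76)  len=1.0428
  (v1,v7,v3) [-+-] → (-0.3136, -0.2528, 0.76)–(-0.3136, 0.79, 0.76)  len=1.0428
  (v5,v1,v4) [+-+] → (-0.3136, -0.79, 0.76)–(-0.3136, -0.79, 0.2432)  len=0.5168
  (v5,v7,v1) [++-] → (-0.3136, -0.2528, 0.76)–(-0.3136, -0.79, 0.76)  len=0.5372
  (v3,v7,v2) [-+-] → (-0.3136, 0.79, 0.76)–(-0.3136, 0.79, -0.2432)  len=1.0032
  (v6,v4,v2) [++-] → (-0.3136, 0.2528, -0.76)–(-0.3136, 0.79, -0.76)  len=0.5372
  (v2,v7,v6) [-++] → (-0.3136, 0.79, -0.2432)–(-0.3136, 0.79, -0.76)  len=0.5168

Chained into 1 loop(s):
  loop 1: 8 segments, perimeter = 6.2000
Total perimeter = 6.200


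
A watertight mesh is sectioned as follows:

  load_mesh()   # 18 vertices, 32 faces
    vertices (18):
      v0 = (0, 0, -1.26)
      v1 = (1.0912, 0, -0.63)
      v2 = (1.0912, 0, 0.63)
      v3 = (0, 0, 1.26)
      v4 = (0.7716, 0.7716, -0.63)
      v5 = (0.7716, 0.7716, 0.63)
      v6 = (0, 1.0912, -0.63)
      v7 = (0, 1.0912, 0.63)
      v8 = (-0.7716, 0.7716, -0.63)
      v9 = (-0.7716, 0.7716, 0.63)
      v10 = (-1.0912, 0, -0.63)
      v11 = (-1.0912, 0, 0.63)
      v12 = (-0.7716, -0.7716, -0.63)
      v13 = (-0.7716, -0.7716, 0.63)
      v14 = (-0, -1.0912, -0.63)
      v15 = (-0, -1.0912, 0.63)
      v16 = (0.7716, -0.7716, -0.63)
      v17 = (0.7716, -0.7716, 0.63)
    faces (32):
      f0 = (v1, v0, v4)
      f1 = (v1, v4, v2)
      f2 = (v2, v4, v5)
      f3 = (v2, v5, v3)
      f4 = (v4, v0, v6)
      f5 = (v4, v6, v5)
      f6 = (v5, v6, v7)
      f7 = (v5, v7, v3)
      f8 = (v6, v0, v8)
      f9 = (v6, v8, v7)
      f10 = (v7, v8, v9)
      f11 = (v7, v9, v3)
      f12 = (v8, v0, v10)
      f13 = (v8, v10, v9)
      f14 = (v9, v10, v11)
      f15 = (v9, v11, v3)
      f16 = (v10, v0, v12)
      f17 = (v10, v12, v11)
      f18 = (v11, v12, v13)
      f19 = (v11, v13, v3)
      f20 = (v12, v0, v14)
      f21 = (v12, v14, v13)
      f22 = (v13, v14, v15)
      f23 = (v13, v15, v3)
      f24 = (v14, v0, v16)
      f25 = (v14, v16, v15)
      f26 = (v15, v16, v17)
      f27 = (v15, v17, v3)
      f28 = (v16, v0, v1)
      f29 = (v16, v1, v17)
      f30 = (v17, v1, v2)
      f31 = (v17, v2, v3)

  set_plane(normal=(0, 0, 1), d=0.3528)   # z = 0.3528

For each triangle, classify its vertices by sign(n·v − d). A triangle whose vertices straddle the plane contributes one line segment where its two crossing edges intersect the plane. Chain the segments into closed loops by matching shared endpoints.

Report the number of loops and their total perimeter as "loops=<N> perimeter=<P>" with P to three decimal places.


Straddling triangles (16 of 32):
  (v1,v4,v2) [--+] → (1.02089, 0.169752, 0.3528)–(1.0912, 0, 0.3528)  len=0.1837
  (v2,v4,v5) [+-+] → (1.02089, 0.169752, 0.3528)–(0.7716, 0.7716, 0.3528)  len=0.6514
  (v4,v6,v5) [--+] → (0.601848, 0.841912, 0.3528)–(0.7716, 0.7716, 0.3528)  len=0.1837
  (v5,v6,v7) [+-+] → (0.601848, 0.841912, 0.3528)–(0, 1.0912, 0.3528)  len=0.6514
  (v6,v8,v7) [--+] → (-0.169752, 1.02089, 0.3528)–(0, 1.0912, 0.3528)  len=0.1837
  (v7,v8,v9) [+-+] → (-0.169752, 1.02089, 0.3528)–(-0.7716, 0.7716, 0.3528)  len=0.6514
  (v8,v10,v9) [--+] → (-0.841912, 0.601848, 0.3528)–(-0.7716, 0.7716, 0.3528)  len=0.1837
  (v9,v10,v11) [+-+] → (-0.841912, 0.601848, 0.3528)–(-1.0912, 0, 0.3528)  len=0.6514
  (v10,v12,v11) [--+] → (-1.02089, -0.169752, 0.3528)–(-1.0912, 0, 0.3528)  len=0.1837
  (v11,v12,v13) [+-+] → (-1.02089, -0.169752, 0.3528)–(-0.7716, -0.7716, 0.3528)  len=0.6514
  (v12,v14,v13) [--+] → (-0.601848, -0.841912, 0.3528)–(-0.7716, -0.7716, 0.3528)  len=0.1837
  (v13,v14,v15) [+-+] → (-0.601848, -0.841912, 0.3528)–(0, -1.0912, 0.3528)  len=0.6514
  (v14,v16,v15) [--+] → (0.169752, -1.02089, 0.3528)–(0, -1.0912, 0.3528)  len=0.1837
  (v15,v16,v17) [+-+] → (0.169752, -1.02089, 0.3528)–(0.7716, -0.7716, 0.3528)  len=0.6514
  (v16,v1,v17) [--+] → (0.841912, -0.601848, 0.3528)–(0.7716, -0.7716, 0.3528)  len=0.1837
  (v17,v1,v2) [+-+] → (0.841912, -0.601848, 0.3528)–(1.0912, 0, 0.3528)  len=0.6514

Chained into 1 loop(s):
  loop 1: 16 segments, perimeter = 6.6814
Total perimeter = 6.681

loops=1 perimeter=6.681
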